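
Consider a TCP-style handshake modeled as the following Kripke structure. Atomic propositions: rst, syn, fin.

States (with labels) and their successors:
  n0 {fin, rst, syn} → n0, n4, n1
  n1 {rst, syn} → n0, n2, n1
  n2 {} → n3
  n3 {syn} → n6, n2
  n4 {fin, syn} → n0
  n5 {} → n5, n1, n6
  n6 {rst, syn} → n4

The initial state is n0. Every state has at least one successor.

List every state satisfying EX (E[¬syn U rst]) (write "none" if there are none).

States satisfying E[¬syn U rst]: {n0, n1, n5, n6}.
States satisfying EX (E[¬syn U rst]): {n0, n1, n3, n4, n5}.

{n0, n1, n3, n4, n5}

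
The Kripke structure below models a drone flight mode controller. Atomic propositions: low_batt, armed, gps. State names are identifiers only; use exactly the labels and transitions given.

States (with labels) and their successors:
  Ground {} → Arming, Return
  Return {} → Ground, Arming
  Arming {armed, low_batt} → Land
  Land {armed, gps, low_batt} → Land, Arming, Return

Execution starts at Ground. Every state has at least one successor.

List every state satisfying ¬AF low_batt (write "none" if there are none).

{Ground, Return}

States satisfying low_batt: {Arming, Land}.
States satisfying AF low_batt: {Arming, Land}.
States satisfying ¬AF low_batt: {Ground, Return}.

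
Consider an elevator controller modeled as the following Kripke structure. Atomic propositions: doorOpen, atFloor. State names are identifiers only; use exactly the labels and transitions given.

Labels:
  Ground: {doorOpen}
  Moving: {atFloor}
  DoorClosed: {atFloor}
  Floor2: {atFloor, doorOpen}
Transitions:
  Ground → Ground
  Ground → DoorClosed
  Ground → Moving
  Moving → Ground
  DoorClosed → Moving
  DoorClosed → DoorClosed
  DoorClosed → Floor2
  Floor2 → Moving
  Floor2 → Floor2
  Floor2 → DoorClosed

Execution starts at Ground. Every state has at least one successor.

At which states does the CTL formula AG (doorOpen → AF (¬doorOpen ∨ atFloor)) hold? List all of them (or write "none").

none

States satisfying doorOpen → AF (¬doorOpen ∨ atFloor): {Moving, DoorClosed, Floor2}.
States satisfying AG (doorOpen → AF (¬doorOpen ∨ atFloor)): ∅.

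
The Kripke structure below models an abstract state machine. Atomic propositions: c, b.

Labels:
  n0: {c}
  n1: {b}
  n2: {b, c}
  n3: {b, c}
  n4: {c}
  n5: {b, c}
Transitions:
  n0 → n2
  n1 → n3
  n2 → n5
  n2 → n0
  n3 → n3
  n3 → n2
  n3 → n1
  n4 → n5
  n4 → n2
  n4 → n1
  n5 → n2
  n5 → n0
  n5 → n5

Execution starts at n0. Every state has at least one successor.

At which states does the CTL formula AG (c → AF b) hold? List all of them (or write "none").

{n0, n1, n2, n3, n4, n5}

States satisfying c → AF b: {n0, n1, n2, n3, n4, n5}.
States satisfying AG (c → AF b): {n0, n1, n2, n3, n4, n5}.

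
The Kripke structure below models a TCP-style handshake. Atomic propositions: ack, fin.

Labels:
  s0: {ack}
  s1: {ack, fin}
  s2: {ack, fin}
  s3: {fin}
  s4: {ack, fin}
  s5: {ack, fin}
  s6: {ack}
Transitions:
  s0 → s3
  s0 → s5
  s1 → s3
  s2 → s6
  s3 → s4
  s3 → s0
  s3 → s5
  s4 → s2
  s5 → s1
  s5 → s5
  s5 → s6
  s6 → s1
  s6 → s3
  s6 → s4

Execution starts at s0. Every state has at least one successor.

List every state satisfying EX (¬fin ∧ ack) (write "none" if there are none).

States satisfying ¬fin ∧ ack: {s0, s6}.
States satisfying EX (¬fin ∧ ack): {s2, s3, s5}.

{s2, s3, s5}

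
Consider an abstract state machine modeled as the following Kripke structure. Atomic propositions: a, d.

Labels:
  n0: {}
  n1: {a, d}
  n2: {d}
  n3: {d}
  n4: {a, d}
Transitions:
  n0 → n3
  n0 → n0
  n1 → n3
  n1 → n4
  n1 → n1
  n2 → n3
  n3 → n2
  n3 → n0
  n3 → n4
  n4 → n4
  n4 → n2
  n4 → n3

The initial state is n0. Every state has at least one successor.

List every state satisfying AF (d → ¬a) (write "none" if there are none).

States satisfying d → ¬a: {n0, n2, n3}.
States satisfying AF (d → ¬a): {n0, n2, n3}.

{n0, n2, n3}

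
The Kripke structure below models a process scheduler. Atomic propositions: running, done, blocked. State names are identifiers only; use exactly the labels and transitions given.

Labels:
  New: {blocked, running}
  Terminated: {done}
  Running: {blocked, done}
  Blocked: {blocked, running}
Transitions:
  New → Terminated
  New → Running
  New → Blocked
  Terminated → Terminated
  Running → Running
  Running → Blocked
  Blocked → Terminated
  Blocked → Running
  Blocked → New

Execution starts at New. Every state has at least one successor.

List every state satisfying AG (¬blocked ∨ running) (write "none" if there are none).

States satisfying ¬blocked ∨ running: {New, Terminated, Blocked}.
States satisfying AG (¬blocked ∨ running): {Terminated}.

{Terminated}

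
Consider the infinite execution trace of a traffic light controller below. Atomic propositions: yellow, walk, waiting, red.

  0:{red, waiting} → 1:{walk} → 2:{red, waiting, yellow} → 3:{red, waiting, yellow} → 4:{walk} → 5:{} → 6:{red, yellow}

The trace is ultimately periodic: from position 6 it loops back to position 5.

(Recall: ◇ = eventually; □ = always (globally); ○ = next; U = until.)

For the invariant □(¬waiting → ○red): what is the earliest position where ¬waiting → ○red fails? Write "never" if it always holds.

4

Check ¬waiting → ○red at each position in order: 0 ✓, 1 ✓, 2 ✓, 3 ✓.
At position 4 the labels are {walk} and the next position 5 has {}, so ¬waiting → ○red is false there. This is the first violation.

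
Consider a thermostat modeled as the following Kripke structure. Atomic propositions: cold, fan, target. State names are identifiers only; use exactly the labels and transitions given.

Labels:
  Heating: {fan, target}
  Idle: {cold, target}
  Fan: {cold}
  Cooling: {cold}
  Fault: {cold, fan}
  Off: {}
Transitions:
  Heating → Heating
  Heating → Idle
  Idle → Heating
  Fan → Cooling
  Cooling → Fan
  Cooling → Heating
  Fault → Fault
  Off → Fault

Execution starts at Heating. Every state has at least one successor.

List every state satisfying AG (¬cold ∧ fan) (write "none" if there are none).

none

States satisfying ¬cold ∧ fan: {Heating}.
States satisfying AG (¬cold ∧ fan): ∅.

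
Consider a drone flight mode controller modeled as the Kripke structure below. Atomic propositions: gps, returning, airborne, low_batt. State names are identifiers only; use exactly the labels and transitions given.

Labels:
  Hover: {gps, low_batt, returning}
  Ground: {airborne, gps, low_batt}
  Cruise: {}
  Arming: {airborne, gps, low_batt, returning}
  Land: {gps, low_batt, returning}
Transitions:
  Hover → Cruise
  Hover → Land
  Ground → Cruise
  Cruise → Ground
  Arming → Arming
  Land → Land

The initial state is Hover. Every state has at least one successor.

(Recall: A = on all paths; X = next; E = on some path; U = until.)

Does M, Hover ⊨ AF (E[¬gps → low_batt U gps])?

Holds

States satisfying E[¬gps → low_batt U gps]: {Hover, Ground, Arming, Land}.
States satisfying AF (E[¬gps → low_batt U gps]): {Hover, Ground, Cruise, Arming, Land}.
Hover ∈ Sat(AF (E[¬gps → low_batt U gps])).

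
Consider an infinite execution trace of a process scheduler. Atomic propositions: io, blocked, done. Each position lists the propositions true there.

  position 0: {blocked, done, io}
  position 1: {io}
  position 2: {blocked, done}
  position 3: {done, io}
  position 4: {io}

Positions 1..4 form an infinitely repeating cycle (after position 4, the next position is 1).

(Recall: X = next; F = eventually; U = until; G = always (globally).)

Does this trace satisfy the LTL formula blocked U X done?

Satisfied

Walking from position 0: X done first holds at position 1, and blocked holds at every earlier position along the way, so blocked U X done holds.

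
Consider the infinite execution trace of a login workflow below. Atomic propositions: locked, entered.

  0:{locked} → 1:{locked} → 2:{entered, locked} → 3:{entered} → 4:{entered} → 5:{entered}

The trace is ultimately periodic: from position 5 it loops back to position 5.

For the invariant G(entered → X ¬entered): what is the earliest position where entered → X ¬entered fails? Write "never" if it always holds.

Check entered → X ¬entered at each position in order: 0 ✓, 1 ✓.
At position 2 the labels are {entered, locked} and the next position 3 has {entered}, so entered → X ¬entered is false there. This is the first violation.

2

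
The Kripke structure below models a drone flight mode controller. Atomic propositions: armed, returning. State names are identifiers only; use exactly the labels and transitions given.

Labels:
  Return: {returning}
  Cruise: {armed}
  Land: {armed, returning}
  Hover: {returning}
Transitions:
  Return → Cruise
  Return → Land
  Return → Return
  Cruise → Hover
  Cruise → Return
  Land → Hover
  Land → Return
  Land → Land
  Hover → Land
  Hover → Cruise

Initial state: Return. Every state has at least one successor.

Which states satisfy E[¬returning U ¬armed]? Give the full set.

{Return, Cruise, Hover}

States satisfying ¬returning: {Cruise}.
States satisfying ¬armed: {Return, Hover}.
States satisfying E[¬returning U ¬armed]: {Return, Cruise, Hover}.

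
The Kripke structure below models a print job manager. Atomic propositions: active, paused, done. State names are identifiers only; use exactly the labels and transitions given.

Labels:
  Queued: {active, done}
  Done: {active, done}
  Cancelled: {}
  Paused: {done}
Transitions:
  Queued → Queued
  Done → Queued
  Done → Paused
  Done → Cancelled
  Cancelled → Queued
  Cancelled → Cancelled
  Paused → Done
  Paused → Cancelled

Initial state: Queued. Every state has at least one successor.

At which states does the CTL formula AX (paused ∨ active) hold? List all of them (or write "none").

{Queued}

States satisfying paused ∨ active: {Queued, Done}.
States satisfying AX (paused ∨ active): {Queued}.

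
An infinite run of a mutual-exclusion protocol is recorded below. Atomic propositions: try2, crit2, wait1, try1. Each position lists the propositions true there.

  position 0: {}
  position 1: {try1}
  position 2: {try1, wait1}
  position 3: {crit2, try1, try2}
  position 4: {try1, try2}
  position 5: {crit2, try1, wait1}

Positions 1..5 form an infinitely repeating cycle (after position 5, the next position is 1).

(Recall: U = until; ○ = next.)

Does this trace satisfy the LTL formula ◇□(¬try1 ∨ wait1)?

□(¬try1 ∨ wait1) is false at every position 0..5, so it never becomes true and ◇□(¬try1 ∨ wait1) fails.

No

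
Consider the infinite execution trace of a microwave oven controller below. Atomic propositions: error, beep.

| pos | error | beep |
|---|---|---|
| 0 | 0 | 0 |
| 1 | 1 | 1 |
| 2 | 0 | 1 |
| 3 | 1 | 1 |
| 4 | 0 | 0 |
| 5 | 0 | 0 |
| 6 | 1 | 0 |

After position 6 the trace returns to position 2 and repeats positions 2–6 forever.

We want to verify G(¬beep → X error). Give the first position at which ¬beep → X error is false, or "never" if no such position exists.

Check ¬beep → X error at each position in order: 0 ✓, 1 ✓, 2 ✓, 3 ✓.
At position 4 the labels are {} and the next position 5 has {}, so ¬beep → X error is false there. This is the first violation.

4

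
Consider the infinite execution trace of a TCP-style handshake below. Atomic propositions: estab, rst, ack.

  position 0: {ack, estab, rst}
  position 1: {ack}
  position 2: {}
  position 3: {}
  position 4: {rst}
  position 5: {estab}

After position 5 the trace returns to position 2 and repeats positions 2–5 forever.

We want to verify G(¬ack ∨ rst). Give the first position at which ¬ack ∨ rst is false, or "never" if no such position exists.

Check ¬ack ∨ rst at each position in order: 0 ✓.
At position 1 the labels are {ack}, so ¬ack ∨ rst is false there. This is the first violation.

1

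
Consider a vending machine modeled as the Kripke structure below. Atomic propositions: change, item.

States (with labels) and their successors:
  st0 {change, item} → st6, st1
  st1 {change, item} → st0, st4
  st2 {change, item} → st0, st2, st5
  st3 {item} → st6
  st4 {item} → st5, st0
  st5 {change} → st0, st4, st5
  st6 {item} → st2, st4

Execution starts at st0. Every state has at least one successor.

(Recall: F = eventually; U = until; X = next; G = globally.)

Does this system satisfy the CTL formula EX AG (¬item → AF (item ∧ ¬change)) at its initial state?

Violated

States satisfying AG (¬item → AF (item ∧ ¬change)): ∅.
States satisfying EX AG (¬item → AF (item ∧ ¬change)): ∅.
No suitable path/successor from st0 witnesses the formula.
st0 ∉ Sat(EX AG (¬item → AF (item ∧ ¬change))).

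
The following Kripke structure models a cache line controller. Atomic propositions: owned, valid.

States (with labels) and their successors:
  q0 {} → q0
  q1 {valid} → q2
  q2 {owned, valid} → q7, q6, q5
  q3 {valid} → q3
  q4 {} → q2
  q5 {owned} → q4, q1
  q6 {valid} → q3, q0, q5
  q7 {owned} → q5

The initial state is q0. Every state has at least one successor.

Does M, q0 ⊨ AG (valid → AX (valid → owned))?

Yes

States satisfying valid → AX (valid → owned): {q0, q1, q4, q5, q7}.
States satisfying AG (valid → AX (valid → owned)): {q0}.
Every state reachable from q0 satisfies valid → AX (valid → owned).
q0 ∈ Sat(AG (valid → AX (valid → owned))).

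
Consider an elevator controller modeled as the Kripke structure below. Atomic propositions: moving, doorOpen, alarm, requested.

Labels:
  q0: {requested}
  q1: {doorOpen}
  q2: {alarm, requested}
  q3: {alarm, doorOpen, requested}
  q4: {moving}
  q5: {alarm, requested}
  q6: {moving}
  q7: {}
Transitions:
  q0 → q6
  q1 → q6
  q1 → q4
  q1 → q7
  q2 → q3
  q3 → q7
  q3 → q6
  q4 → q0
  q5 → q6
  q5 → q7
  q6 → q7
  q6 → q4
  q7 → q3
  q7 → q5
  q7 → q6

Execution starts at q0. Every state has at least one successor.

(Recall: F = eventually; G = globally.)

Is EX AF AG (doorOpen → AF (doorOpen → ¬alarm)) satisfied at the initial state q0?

States satisfying AF AG (doorOpen → AF (doorOpen → ¬alarm)): {q0, q1, q2, q3, q4, q5, q6, q7}.
States satisfying EX AF AG (doorOpen → AF (doorOpen → ¬alarm)): {q0, q1, q2, q3, q4, q5, q6, q7}.
q0 ∈ Sat(EX AF AG (doorOpen → AF (doorOpen → ¬alarm))).

Yes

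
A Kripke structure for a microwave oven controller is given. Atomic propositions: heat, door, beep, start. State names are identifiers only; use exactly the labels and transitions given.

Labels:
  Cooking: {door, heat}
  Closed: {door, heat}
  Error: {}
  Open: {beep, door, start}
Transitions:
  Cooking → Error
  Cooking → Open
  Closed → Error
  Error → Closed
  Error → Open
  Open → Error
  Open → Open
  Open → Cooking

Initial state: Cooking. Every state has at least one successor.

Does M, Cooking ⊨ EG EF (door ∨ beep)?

States satisfying EF (door ∨ beep): {Cooking, Closed, Error, Open}.
States satisfying EG EF (door ∨ beep): {Cooking, Closed, Error, Open}.
Cooking ∈ Sat(EG EF (door ∨ beep)).

Yes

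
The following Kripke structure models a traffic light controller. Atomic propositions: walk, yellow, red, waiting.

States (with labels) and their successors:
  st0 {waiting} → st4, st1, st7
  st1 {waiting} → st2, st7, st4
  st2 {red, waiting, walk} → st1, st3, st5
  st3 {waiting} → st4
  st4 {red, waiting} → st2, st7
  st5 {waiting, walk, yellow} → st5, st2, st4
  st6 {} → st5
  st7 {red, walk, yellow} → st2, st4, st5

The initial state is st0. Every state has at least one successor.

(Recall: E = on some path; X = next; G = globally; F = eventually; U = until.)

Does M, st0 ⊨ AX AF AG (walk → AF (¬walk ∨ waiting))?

States satisfying AF AG (walk → AF (¬walk ∨ waiting)): {st0, st1, st2, st3, st4, st5, st6, st7}.
States satisfying AX AF AG (walk → AF (¬walk ∨ waiting)): {st0, st1, st2, st3, st4, st5, st6, st7}.
st0 ∈ Sat(AX AF AG (walk → AF (¬walk ∨ waiting))).

Satisfied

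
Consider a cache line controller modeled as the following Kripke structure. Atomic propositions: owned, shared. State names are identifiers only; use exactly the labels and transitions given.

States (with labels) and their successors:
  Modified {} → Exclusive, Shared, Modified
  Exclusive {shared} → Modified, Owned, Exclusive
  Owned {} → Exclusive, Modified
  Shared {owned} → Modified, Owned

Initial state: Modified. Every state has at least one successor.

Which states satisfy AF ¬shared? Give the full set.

States satisfying ¬shared: {Modified, Owned, Shared}.
States satisfying AF ¬shared: {Modified, Owned, Shared}.

{Modified, Owned, Shared}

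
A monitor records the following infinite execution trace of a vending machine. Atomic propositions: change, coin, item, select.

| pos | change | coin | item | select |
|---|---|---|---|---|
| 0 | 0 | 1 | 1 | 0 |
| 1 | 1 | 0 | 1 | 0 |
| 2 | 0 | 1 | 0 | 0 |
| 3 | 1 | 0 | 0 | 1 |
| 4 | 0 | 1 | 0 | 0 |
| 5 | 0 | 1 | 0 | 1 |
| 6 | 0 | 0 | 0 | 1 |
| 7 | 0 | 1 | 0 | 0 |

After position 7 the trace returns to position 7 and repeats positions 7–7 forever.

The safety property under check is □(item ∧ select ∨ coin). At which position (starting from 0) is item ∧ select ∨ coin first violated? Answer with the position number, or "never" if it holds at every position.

Check item ∧ select ∨ coin at each position in order: 0 ✓.
At position 1 the labels are {change, item}, so item ∧ select ∨ coin is false there. This is the first violation.

1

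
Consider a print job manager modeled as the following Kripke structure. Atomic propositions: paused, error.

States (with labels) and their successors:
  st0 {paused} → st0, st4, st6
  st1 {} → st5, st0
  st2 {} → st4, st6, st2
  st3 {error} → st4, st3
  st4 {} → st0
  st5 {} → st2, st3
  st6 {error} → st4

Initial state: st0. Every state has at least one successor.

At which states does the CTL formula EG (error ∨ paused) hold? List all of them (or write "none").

{st0, st3}

States satisfying error ∨ paused: {st0, st3, st6}.
States satisfying EG (error ∨ paused): {st0, st3}.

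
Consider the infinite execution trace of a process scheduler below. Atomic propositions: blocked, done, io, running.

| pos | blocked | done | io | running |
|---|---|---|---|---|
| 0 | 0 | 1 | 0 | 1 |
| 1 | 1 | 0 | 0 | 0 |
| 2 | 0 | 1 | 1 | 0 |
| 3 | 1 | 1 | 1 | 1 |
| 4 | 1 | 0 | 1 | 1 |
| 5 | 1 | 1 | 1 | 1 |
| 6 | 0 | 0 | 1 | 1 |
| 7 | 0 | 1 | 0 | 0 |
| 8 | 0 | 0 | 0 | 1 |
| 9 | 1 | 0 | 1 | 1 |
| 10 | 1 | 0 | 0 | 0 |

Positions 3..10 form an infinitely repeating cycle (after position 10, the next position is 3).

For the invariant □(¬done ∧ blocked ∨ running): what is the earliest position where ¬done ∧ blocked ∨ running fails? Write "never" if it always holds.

2

Check ¬done ∧ blocked ∨ running at each position in order: 0 ✓, 1 ✓.
At position 2 the labels are {done, io}, so ¬done ∧ blocked ∨ running is false there. This is the first violation.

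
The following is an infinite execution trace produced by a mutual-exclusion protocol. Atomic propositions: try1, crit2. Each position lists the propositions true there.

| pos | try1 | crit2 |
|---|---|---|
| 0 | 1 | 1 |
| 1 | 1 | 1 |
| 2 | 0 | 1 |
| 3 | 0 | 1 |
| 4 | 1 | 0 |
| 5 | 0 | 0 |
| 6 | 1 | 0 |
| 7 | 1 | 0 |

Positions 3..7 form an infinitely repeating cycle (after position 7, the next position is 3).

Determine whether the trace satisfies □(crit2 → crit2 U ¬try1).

Yes

crit2 → crit2 U ¬try1 holds at every position 0..7, and those are all positions ever visited, so □(crit2 → crit2 U ¬try1) holds.
Positions where crit2 holds: 0, 1, 2, 3.
Check crit2 U ¬try1 at each: 0→ok, 1→ok, 2→ok, 3→ok.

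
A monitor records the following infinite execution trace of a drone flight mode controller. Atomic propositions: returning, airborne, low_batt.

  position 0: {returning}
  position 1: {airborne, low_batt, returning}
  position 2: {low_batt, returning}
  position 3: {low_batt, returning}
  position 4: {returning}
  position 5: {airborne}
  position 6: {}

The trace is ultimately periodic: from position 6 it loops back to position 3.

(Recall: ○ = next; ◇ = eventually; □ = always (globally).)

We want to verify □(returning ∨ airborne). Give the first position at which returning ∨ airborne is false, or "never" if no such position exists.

6

Check returning ∨ airborne at each position in order: 0 ✓, 1 ✓, 2 ✓, 3 ✓, 4 ✓, 5 ✓.
At position 6 the labels are {}, so returning ∨ airborne is false there. This is the first violation.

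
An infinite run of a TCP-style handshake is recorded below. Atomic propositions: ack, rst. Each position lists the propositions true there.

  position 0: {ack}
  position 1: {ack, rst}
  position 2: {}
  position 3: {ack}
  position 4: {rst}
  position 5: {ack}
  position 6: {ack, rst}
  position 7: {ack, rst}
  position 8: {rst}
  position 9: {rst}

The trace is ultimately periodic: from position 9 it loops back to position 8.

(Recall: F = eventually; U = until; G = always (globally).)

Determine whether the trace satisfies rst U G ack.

Violated

Walking from position 0: at position 0, G ack has not yet held and rst fails, so rst U G ack is false.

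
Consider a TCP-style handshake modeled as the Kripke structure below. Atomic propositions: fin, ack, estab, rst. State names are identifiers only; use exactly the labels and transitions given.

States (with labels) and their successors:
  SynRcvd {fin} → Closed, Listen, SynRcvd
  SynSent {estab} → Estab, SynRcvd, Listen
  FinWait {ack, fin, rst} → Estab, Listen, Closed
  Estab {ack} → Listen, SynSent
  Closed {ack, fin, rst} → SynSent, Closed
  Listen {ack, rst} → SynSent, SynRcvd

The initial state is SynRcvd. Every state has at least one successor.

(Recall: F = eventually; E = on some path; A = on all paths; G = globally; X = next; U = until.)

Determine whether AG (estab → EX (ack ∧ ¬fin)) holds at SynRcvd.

States satisfying estab → EX (ack ∧ ¬fin): {SynRcvd, SynSent, FinWait, Estab, Closed, Listen}.
States satisfying AG (estab → EX (ack ∧ ¬fin)): {SynRcvd, SynSent, FinWait, Estab, Closed, Listen}.
Every state reachable from SynRcvd satisfies estab → EX (ack ∧ ¬fin).
SynRcvd ∈ Sat(AG (estab → EX (ack ∧ ¬fin))).

Satisfied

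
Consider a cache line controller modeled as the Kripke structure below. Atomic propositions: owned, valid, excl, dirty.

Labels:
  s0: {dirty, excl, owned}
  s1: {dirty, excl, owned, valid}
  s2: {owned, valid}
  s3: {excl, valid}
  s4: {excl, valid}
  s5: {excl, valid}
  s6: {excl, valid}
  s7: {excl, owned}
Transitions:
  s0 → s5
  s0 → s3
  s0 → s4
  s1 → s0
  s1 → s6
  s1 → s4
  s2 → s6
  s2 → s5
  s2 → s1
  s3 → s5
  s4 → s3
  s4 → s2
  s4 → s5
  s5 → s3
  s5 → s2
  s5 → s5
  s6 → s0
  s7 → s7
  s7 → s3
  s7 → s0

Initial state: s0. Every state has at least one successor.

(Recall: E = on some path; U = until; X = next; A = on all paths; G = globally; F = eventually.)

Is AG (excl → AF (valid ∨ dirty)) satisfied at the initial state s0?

States satisfying excl → AF (valid ∨ dirty): {s0, s1, s2, s3, s4, s5, s6}.
States satisfying AG (excl → AF (valid ∨ dirty)): {s0, s1, s2, s3, s4, s5, s6}.
Every state reachable from s0 satisfies excl → AF (valid ∨ dirty).
s0 ∈ Sat(AG (excl → AF (valid ∨ dirty))).

Holds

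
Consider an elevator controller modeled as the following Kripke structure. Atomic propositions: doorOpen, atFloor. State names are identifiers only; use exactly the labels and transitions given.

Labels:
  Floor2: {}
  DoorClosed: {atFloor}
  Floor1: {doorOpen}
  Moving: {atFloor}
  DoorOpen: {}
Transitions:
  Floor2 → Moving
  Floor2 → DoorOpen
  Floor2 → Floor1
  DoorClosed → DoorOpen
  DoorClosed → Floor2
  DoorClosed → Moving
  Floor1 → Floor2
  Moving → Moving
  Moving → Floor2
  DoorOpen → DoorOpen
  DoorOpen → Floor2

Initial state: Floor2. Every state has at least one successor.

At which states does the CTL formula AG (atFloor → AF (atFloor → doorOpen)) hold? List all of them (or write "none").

none

States satisfying atFloor → AF (atFloor → doorOpen): {Floor2, Floor1, DoorOpen}.
States satisfying AG (atFloor → AF (atFloor → doorOpen)): ∅.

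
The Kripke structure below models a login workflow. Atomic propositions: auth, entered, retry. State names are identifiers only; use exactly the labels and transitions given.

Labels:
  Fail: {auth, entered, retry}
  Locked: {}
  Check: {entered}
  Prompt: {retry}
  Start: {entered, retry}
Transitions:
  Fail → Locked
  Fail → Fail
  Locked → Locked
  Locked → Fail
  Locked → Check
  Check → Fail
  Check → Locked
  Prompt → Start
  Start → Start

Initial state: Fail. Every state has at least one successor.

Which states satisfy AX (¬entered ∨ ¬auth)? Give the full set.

{Prompt, Start}

States satisfying ¬entered ∨ ¬auth: {Locked, Check, Prompt, Start}.
States satisfying AX (¬entered ∨ ¬auth): {Prompt, Start}.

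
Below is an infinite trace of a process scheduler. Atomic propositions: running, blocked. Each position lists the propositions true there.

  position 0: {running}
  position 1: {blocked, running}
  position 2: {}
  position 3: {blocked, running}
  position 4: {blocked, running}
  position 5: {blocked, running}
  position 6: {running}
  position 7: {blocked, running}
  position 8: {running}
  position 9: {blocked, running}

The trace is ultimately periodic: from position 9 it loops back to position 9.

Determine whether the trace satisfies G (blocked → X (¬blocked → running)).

blocked → X (¬blocked → running) must hold at every position from 0 onward. It fails at position 1, so G (blocked → X (¬blocked → running)) is false.
Positions where blocked holds: 1, 3, 4, 5, 7, 9.
Check X (¬blocked → running) at each: 1→fails, 3→ok, 4→ok, 5→ok, 7→ok, 9→ok.

Does not hold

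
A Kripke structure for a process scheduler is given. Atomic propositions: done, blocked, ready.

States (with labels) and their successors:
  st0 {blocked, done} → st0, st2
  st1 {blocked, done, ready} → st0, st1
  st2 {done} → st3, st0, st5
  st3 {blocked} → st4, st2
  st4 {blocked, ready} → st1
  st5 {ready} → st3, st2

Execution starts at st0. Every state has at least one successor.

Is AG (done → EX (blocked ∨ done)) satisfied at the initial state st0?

Holds

States satisfying done → EX (blocked ∨ done): {st0, st1, st2, st3, st4, st5}.
States satisfying AG (done → EX (blocked ∨ done)): {st0, st1, st2, st3, st4, st5}.
Every state reachable from st0 satisfies done → EX (blocked ∨ done).
st0 ∈ Sat(AG (done → EX (blocked ∨ done))).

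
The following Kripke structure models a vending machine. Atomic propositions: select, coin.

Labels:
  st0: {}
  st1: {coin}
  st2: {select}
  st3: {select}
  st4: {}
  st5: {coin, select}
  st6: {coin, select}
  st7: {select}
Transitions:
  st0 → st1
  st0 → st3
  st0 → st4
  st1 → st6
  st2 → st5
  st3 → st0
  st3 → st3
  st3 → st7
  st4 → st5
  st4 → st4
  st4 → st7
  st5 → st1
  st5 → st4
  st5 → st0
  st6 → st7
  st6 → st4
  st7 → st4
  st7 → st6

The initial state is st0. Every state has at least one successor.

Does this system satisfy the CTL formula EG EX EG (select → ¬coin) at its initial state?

States satisfying EX EG (select → ¬coin): {st0, st3, st4, st5, st6, st7}.
States satisfying EG EX EG (select → ¬coin): {st0, st3, st4, st5, st6, st7}.
st0 ∈ Sat(EG EX EG (select → ¬coin)).

Satisfied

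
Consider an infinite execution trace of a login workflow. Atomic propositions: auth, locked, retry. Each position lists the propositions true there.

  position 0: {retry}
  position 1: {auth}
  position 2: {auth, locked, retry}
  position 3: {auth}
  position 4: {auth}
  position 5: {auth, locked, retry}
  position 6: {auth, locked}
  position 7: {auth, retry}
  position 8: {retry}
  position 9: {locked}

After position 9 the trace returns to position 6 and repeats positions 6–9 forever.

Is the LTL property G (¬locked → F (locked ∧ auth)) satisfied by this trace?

¬locked → F (locked ∧ auth) holds at every position 0..9, and those are all positions ever visited, so G (¬locked → F (locked ∧ auth)) holds.
Positions where ¬locked holds: 0, 1, 3, 4, 7, 8.
Check F (locked ∧ auth) at each: 0→ok, 1→ok, 3→ok, 4→ok, 7→ok, 8→ok.

Yes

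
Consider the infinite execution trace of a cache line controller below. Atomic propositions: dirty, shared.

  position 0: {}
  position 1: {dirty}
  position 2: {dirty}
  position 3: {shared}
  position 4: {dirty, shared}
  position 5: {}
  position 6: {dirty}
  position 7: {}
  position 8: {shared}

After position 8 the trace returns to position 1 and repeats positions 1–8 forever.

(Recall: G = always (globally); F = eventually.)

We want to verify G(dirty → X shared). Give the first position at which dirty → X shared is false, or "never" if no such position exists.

1

Check dirty → X shared at each position in order: 0 ✓.
At position 1 the labels are {dirty} and the next position 2 has {dirty}, so dirty → X shared is false there. This is the first violation.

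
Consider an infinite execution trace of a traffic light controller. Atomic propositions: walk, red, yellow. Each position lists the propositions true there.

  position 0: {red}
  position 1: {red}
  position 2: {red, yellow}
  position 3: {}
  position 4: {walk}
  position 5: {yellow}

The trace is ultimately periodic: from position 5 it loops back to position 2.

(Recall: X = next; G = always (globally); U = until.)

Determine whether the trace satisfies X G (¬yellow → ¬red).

The position after 0 is 1; G (¬yellow → ¬red) is false there.

No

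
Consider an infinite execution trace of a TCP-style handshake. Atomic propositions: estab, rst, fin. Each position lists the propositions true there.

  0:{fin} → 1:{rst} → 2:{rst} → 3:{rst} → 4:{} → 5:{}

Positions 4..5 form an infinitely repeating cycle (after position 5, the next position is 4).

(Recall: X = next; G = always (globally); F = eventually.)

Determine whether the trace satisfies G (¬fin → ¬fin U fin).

¬fin → ¬fin U fin must hold at every position from 0 onward. It fails at position 1, so G (¬fin → ¬fin U fin) is false.
Positions where ¬fin holds: 1, 2, 3, 4, 5.
Check ¬fin U fin at each: 1→fails, 2→fails, 3→fails, 4→fails, 5→fails.

Violated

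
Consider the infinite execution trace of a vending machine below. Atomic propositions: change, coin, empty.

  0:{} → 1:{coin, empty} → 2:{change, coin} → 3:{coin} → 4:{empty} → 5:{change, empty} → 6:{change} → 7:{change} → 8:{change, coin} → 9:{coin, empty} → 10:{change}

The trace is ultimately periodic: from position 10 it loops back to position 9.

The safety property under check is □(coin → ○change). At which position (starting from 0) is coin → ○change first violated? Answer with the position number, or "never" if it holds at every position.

Check coin → ○change at each position in order: 0 ✓, 1 ✓.
At position 2 the labels are {change, coin} and the next position 3 has {coin}, so coin → ○change is false there. This is the first violation.

2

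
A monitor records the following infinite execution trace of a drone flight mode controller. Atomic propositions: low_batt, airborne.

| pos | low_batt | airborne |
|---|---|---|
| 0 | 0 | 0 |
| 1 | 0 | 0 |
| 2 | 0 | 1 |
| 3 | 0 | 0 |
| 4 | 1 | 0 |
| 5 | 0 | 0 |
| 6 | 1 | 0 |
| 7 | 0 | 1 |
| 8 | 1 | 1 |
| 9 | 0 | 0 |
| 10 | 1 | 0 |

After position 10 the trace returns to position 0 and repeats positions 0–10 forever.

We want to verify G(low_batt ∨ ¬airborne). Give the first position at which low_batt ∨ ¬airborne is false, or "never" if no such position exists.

Check low_batt ∨ ¬airborne at each position in order: 0 ✓, 1 ✓.
At position 2 the labels are {airborne}, so low_batt ∨ ¬airborne is false there. This is the first violation.

2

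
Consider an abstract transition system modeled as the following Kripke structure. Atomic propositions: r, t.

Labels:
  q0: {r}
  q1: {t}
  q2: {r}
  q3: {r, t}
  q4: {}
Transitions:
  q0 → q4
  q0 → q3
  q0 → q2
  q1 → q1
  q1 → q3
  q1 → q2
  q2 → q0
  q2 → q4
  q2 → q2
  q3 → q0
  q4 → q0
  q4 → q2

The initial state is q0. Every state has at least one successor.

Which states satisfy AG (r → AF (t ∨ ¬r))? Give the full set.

States satisfying r → AF (t ∨ ¬r): {q1, q3, q4}.
States satisfying AG (r → AF (t ∨ ¬r)): ∅.

none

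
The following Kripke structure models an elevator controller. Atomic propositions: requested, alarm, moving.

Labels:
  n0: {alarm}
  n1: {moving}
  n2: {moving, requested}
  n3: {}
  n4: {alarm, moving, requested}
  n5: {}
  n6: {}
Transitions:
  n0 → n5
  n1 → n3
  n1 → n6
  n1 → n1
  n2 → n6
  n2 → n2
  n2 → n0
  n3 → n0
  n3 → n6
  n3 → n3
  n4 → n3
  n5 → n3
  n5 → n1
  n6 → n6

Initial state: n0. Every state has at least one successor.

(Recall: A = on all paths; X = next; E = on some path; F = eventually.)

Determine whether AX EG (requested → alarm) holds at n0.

States satisfying EG (requested → alarm): {n0, n1, n3, n4, n5, n6}.
States satisfying AX EG (requested → alarm): {n0, n1, n3, n4, n5, n6}.
n0 ∈ Sat(AX EG (requested → alarm)).

Yes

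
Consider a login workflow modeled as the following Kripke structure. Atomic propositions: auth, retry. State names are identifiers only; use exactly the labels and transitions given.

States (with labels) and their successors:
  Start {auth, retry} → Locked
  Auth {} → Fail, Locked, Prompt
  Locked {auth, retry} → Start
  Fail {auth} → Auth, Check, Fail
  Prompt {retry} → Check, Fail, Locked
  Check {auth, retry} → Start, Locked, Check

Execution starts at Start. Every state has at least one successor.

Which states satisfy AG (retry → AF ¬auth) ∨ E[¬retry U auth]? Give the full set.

States satisfying retry → AF ¬auth: {Auth, Fail, Prompt}.
States satisfying AG (retry → AF ¬auth): ∅.
States satisfying ¬retry: {Auth, Fail}.
States satisfying auth: {Start, Locked, Fail, Check}.
States satisfying E[¬retry U auth]: {Start, Auth, Locked, Fail, Check}.
States satisfying AG (retry → AF ¬auth) ∨ E[¬retry U auth]: {Start, Auth, Locked, Fail, Check}.

{Start, Auth, Locked, Fail, Check}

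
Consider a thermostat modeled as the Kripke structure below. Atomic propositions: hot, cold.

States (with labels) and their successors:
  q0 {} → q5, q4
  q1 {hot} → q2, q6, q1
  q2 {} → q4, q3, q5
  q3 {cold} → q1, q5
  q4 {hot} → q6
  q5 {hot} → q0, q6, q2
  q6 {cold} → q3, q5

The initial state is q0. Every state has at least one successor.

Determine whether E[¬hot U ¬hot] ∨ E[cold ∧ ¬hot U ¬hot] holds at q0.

Yes

States satisfying ¬hot: {q0, q2, q3, q6}.
States satisfying E[¬hot U ¬hot]: {q0, q2, q3, q6}.
States satisfying cold ∧ ¬hot: {q3, q6}.
States satisfying E[cold ∧ ¬hot U ¬hot]: {q0, q2, q3, q6}.
States satisfying E[¬hot U ¬hot] ∨ E[cold ∧ ¬hot U ¬hot]: {q0, q2, q3, q6}.
q0 ∈ Sat(E[¬hot U ¬hot] ∨ E[cold ∧ ¬hot U ¬hot]).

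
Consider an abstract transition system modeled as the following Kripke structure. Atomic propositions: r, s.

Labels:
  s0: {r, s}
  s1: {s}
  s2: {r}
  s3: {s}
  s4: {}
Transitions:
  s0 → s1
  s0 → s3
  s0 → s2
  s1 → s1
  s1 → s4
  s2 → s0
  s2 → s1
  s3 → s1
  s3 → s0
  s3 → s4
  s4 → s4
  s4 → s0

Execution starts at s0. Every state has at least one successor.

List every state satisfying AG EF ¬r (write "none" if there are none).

{s0, s1, s2, s3, s4}

States satisfying EF ¬r: {s0, s1, s2, s3, s4}.
States satisfying AG EF ¬r: {s0, s1, s2, s3, s4}.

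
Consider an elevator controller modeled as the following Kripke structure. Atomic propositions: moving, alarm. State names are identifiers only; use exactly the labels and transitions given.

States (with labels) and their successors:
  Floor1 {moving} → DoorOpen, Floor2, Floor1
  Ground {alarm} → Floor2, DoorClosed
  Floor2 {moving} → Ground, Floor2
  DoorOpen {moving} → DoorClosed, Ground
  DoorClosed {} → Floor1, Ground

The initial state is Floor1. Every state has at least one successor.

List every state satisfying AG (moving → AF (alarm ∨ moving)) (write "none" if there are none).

States satisfying moving → AF (alarm ∨ moving): {Floor1, Ground, Floor2, DoorOpen, DoorClosed}.
States satisfying AG (moving → AF (alarm ∨ moving)): {Floor1, Ground, Floor2, DoorOpen, DoorClosed}.

{Floor1, Ground, Floor2, DoorOpen, DoorClosed}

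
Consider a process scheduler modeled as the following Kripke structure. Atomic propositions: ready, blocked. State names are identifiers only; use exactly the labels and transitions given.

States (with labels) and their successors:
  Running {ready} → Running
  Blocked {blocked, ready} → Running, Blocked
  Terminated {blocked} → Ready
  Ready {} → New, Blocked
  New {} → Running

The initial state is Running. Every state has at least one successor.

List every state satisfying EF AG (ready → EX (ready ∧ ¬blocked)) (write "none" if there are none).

{Running, Blocked, Terminated, Ready, New}

States satisfying AG (ready → EX (ready ∧ ¬blocked)): {Running, Blocked, Terminated, Ready, New}.
States satisfying EF AG (ready → EX (ready ∧ ¬blocked)): {Running, Blocked, Terminated, Ready, New}.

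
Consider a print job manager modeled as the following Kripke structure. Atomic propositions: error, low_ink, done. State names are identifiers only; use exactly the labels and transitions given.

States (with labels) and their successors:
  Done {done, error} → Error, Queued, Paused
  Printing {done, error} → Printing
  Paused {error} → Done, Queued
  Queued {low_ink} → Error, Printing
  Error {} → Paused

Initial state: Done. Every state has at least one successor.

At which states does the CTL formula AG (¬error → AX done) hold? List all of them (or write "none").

States satisfying ¬error → AX done: {Done, Printing, Paused}.
States satisfying AG (¬error → AX done): {Printing}.

{Printing}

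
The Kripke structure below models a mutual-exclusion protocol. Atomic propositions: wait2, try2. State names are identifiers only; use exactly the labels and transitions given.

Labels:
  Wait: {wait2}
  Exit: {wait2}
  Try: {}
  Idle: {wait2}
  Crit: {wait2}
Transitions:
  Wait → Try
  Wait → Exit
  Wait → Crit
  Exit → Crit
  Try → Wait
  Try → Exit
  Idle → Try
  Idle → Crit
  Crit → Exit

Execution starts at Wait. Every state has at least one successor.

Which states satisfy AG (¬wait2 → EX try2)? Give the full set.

{Exit, Crit}

States satisfying ¬wait2 → EX try2: {Wait, Exit, Idle, Crit}.
States satisfying AG (¬wait2 → EX try2): {Exit, Crit}.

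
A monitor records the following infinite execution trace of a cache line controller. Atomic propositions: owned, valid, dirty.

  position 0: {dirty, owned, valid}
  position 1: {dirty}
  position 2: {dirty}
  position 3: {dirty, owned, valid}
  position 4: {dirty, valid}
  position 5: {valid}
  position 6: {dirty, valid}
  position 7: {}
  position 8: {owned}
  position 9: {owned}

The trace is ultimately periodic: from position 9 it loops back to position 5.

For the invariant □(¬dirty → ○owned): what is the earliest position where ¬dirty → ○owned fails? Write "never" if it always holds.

5

Check ¬dirty → ○owned at each position in order: 0 ✓, 1 ✓, 2 ✓, 3 ✓, 4 ✓.
At position 5 the labels are {valid} and the next position 6 has {dirty, valid}, so ¬dirty → ○owned is false there. This is the first violation.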